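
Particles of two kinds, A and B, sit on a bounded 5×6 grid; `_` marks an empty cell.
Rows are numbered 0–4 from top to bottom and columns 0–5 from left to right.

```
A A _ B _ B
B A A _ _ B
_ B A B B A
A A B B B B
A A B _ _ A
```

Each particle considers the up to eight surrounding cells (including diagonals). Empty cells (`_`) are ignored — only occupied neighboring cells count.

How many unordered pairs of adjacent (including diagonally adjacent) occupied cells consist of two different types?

Scan each occupied cell's neighbors to the right and below (and the two forward diagonals) so each pair is counted once.
Row 0: A(0,0)–A(0,1)= A(0,0)–B(1,0)≠ A(0,0)–A(1,1)= A(0,1)–A(1,1)= A(0,1)–A(1,2)= A(0,1)–B(1,0)≠ B(0,3)–A(1,2)≠ B(0,5)–B(1,5)=  → 3/8 unlike.
Row 1: B(1,0)–A(1,1)≠ B(1,0)–B(2,1)= A(1,1)–A(1,2)= A(1,1)–B(2,1)≠ A(1,1)–A(2,2)= A(1,2)–A(2,2)= A(1,2)–B(2,3)≠ A(1,2)–B(2,1)≠ B(1,5)–A(2,5)≠ B(1,5)–B(2,4)=  → 5/10 unlike.
Row 2: B(2,1)–A(2,2)≠ B(2,1)–A(3,1)≠ B(2,1)–B(3,2)= B(2,1)–A(3,0)≠ A(2,2)–B(2,3)≠ A(2,2)–B(3,2)≠ A(2,2)–B(3,3)≠ A(2,2)–A(3,1)= B(2,3)–B(2,4)= B(2,3)–B(3,3)= B(2,3)–B(3,4)= B(2,3)–B(3,2)= B(2,4)–A(2,5)≠ B(2,4)–B(3,4)= B(2,4)–B(3,5)= B(2,4)–B(3,3)= A(2,5)–B(3,5)≠ A(2,5)–B(3,4)≠  → 9/18 unlike.
Row 3: A(3,0)–A(3,1)= A(3,0)–A(4,0)= A(3,0)–A(4,1)= A(3,1)–B(3,2)≠ A(3,1)–A(4,1)= A(3,1)–B(4,2)≠ A(3,1)–A(4,0)= B(3,2)–B(3,3)= B(3,2)–B(4,2)= B(3,2)–A(4,1)≠ B(3,3)–B(3,4)= B(3,3)–B(4,2)= B(3,4)–B(3,5)= B(3,4)–A(4,5)≠ B(3,5)–A(4,5)≠  → 5/15 unlike.
Row 4: A(4,0)–A(4,1)= A(4,1)–B(4,2)≠  → 1/2 unlike.
Total adjacent occupied pairs: 53; unlike-type pairs: 23.

23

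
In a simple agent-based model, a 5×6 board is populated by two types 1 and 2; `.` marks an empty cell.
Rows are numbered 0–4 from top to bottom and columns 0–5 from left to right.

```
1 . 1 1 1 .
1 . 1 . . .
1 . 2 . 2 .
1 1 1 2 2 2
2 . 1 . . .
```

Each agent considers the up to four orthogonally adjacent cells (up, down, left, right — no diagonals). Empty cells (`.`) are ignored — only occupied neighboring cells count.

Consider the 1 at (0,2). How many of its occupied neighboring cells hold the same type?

Occupied neighbors of (0,2): (1,2)=1, (0,3)=1.
Same type (1): 2 of 2.

2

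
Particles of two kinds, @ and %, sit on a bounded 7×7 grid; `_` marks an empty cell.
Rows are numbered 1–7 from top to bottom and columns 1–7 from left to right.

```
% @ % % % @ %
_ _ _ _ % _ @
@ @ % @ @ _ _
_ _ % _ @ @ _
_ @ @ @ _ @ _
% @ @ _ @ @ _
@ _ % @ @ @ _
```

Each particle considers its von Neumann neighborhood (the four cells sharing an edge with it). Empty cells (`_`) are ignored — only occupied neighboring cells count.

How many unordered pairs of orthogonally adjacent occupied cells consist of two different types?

Scan each occupied cell's neighbors to the right and below so each pair is counted once.
From row 1: 5 unlike of 8 pairs (running 5/8).
From row 2: 1 unlike of 1 pairs (running 6/9).
From row 3: 2 unlike of 6 pairs (running 8/15).
From row 4: 1 unlike of 3 pairs (running 9/18).
From row 5: 0 unlike of 5 pairs (running 9/23).
From row 6: 3 unlike of 7 pairs (running 12/30).
From row 7: 1 unlike of 3 pairs (running 13/33).
Total adjacent occupied pairs: 33; unlike-type pairs: 13.

13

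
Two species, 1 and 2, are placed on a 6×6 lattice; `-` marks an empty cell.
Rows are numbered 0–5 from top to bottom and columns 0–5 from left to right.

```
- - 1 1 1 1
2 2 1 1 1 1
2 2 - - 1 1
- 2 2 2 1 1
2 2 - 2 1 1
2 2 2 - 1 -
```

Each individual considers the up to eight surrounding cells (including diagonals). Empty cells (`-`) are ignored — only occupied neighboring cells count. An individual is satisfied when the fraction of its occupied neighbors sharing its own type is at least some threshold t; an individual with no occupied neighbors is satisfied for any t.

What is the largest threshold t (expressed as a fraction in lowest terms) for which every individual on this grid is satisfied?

2/5

(0,2)1 3/4
(0,3)1 5/5
(0,4)1 5/5
(0,5)1 3/3
(1,0)2 3/3
(1,1)2 3/5
(1,2)1 3/5
(1,3)1 6/6
(1,4)1 7/7
(1,5)1 5/5
(2,0)2 4/4
(2,1)2 5/6
(2,4)1 6/7
(2,5)1 5/5
(3,1)2 5/5
(3,2)2 5/5
(3,3)2 2/5
(3,4)1 5/7
(3,5)1 5/5
(4,0)2 4/4
(4,1)2 6/6
(4,3)2 3/6
(4,4)1 4/6
(4,5)1 4/4
(5,0)2 3/3
(5,1)2 4/4
(5,2)2 3/3
(5,4)1 2/3
The smallest same-type fraction is 2/5 at (3,3), which reduces to 2/5. Any threshold above that leaves this individual unsatisfied.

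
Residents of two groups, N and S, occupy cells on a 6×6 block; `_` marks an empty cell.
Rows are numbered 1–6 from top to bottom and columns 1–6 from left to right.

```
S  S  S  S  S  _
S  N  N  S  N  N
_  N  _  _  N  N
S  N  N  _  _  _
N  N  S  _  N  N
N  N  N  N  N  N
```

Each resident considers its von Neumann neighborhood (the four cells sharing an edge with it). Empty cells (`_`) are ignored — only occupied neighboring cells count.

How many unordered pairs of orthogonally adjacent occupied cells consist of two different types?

11

Scan each occupied cell's neighbors to the right and below so each pair is counted once.
Row 1: S(1,1)–S(1,2)= S(1,1)–S(2,1)= S(1,2)–S(1,3)= S(1,2)–N(2,2)≠ S(1,3)–S(1,4)= S(1,3)–N(2,3)≠ S(1,4)–S(1,5)= S(1,4)–S(2,4)= S(1,5)–N(2,5)≠  → 3/9 unlike.
Row 2: S(2,1)–N(2,2)≠ N(2,2)–N(2,3)= N(2,2)–N(3,2)= N(2,3)–S(2,4)≠ S(2,4)–N(2,5)≠ N(2,5)–N(2,6)= N(2,5)–N(3,5)= N(2,6)–N(3,6)=  → 3/8 unlike.
Row 3: N(3,2)–N(4,2)= N(3,5)–N(3,6)=  → 0/2 unlike.
Row 4: S(4,1)–N(4,2)≠ S(4,1)–N(5,1)≠ N(4,2)–N(4,3)= N(4,2)–N(5,2)= N(4,3)–S(5,3)≠  → 3/5 unlike.
Row 5: N(5,1)–N(5,2)= N(5,1)–N(6,1)= N(5,2)–S(5,3)≠ N(5,2)–N(6,2)= S(5,3)–N(6,3)≠ N(5,5)–N(5,6)= N(5,5)–N(6,5)= N(5,6)–N(6,6)=  → 2/8 unlike.
Row 6: N(6,1)–N(6,2)= N(6,2)–N(6,3)= N(6,3)–N(6,4)= N(6,4)–N(6,5)= N(6,5)–N(6,6)=  → 0/5 unlike.
Total adjacent occupied pairs: 37; unlike-type pairs: 11.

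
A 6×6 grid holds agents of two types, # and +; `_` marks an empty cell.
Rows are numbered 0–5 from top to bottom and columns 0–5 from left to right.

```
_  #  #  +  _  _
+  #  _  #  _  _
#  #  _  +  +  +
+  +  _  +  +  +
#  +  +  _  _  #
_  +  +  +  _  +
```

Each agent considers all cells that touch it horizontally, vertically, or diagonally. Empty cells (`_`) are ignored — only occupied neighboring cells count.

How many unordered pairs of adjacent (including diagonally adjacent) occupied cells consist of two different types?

Scan each occupied cell's neighbors to the right and below (and the two forward diagonals) so each pair is counted once.
From row 0: 3 unlike of 7 pairs (running 3/7).
From row 1: 5 unlike of 7 pairs (running 8/14).
From row 2: 4 unlike of 14 pairs (running 12/28).
From row 3: 4 unlike of 11 pairs (running 16/39).
From row 4: 3 unlike of 9 pairs (running 19/48).
From row 5: 0 unlike of 2 pairs (running 19/50).
Total adjacent occupied pairs: 50; unlike-type pairs: 19.

19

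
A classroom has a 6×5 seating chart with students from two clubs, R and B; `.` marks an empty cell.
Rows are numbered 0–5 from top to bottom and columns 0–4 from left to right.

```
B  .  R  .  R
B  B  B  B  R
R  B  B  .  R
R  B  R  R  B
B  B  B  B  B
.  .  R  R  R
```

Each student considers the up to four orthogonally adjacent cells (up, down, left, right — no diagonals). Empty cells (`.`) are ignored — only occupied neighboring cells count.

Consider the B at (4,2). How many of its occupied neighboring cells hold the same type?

2

Occupied neighbors of (4,2): (3,2)=R, (5,2)=R, (4,1)=B, (4,3)=B.
Same type (B): 2 of 4.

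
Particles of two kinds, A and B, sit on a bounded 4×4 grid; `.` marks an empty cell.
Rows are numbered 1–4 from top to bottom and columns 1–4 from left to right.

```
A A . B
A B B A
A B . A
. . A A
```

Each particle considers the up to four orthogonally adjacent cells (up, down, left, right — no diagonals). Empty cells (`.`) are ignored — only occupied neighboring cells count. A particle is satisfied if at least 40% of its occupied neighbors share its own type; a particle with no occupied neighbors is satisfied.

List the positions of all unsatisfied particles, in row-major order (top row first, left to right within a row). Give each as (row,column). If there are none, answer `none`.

Row 1: (1,1)A 2/2 satisfied · (1,2)A 1/2 satisfied · (1,4)B 0/1 not
Row 2: (2,1)A 2/3 satisfied · (2,2)B 2/4 satisfied · (2,3)B 1/2 satisfied · (2,4)A 1/3 not
Row 3: (3,1)A 1/2 satisfied · (3,2)B 1/2 satisfied · (3,4)A 2/2 satisfied
Row 4: (4,3)A 1/1 satisfied · (4,4)A 2/2 satisfied

(1,4), (2,4)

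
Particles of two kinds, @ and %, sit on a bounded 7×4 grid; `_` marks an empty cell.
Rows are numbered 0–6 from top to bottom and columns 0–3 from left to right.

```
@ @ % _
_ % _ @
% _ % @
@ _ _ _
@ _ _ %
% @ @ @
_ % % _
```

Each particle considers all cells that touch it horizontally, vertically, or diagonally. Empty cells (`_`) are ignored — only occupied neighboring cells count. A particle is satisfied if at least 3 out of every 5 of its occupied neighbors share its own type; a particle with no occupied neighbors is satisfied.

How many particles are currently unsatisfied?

(0,0)@ 1/2 ✗
(0,1)@ 1/3 ✗
(0,2)% 1/3 ✗
(1,1)% 3/5 ✓
(1,3)@ 1/3 ✗
(2,0)% 1/2 ✗
(2,2)% 1/3 ✗
(2,3)@ 1/2 ✗
(3,0)@ 1/2 ✗
(4,0)@ 2/3 ✓
(4,3)% 0/2 ✗
(5,0)% 1/3 ✗
(5,1)@ 2/5 ✗
(5,2)@ 2/5 ✗
(5,3)@ 1/3 ✗
(6,1)% 2/4 ✗
(6,2)% 1/4 ✗
Unsatisfied: (0,0), (0,1), (0,2), (1,3), (2,0), (2,2), (2,3), (3,0), (4,3), (5,0), (5,1), (5,2), (5,3), (6,1), (6,2) — 15 in total.

15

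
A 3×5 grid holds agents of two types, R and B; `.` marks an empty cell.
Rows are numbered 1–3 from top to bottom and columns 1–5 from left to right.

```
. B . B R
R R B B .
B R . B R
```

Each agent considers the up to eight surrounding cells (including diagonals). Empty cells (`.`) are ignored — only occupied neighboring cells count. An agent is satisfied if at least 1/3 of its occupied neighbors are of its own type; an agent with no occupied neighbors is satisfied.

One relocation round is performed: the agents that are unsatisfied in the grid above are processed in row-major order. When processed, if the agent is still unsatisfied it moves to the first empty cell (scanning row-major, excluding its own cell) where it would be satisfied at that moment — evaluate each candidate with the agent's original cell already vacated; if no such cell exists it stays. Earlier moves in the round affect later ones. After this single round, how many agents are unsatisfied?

Initially unsatisfied (in order): (1,5), (3,1), (3,5).
  (1,5) → (1,1).
  (3,1) → (1,3).
  (3,5) → (3,1).
Resulting grid:
R B B B .
R R B B .
R R . B .
All satisfied now.

0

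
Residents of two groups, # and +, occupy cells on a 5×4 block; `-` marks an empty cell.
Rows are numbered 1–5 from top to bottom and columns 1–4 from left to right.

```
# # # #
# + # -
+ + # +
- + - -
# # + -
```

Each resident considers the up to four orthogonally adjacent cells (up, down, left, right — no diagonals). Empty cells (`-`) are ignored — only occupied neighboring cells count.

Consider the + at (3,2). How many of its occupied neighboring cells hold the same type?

Occupied neighbors of (3,2): (2,2)=+, (4,2)=+, (3,1)=+, (3,3)=#.
Same type (+): 3 of 4.

3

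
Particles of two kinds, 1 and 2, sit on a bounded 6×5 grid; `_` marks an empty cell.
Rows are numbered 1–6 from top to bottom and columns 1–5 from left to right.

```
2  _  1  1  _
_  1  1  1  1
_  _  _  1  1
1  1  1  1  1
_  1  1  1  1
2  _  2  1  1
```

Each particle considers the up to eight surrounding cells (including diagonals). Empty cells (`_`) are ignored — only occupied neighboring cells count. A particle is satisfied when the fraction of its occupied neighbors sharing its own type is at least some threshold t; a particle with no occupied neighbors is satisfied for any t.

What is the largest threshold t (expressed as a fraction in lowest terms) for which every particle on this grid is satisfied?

0/1

Row 1: (1,1)2 0/1 · (1,3)1 4/4 · (1,4)1 4/4
Row 2: (2,2)1 2/3 · (2,3)1 5/5 · (2,4)1 6/6 · (2,5)1 4/4
Row 3: (3,4)1 7/7 · (3,5)1 5/5
Row 4: (4,1)1 2/2 · (4,2)1 4/4 · (4,3)1 6/6 · (4,4)1 7/7 · (4,5)1 5/5
Row 5: (5,2)1 4/6 · (5,3)1 6/7 · (5,4)1 7/8 · (5,5)1 5/5
Row 6: (6,1)2 0/1 · (6,3)2 0/4 · (6,4)1 4/5 · (6,5)1 3/3
The smallest same-type fraction is 0/1 at (1,1), which reduces to 0/1. Any threshold above that leaves this particle unsatisfied.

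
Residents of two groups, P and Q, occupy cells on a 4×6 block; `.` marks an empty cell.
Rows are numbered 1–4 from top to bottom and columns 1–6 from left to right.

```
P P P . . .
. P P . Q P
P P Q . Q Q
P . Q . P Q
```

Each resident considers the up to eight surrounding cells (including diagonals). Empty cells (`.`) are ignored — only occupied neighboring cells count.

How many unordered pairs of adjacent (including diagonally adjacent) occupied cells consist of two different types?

Scan each occupied cell's neighbors to the right and below (and the two forward diagonals) so each pair is counted once.
From row 1: 0 unlike of 7 pairs (running 0/7).
From row 2: 5 unlike of 11 pairs (running 5/18).
From row 3: 4 unlike of 11 pairs (running 9/29).
From row 4: 1 unlike of 1 pairs (running 10/30).
Total adjacent occupied pairs: 30; unlike-type pairs: 10.

10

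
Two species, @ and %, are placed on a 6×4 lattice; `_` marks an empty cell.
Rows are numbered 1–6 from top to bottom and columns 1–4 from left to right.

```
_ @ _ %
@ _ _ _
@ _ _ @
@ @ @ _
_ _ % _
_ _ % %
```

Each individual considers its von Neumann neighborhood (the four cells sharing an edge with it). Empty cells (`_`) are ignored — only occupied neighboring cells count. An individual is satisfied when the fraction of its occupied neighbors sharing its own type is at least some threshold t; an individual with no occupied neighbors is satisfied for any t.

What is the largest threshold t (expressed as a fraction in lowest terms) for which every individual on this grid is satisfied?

1/2

Row 1: (1,2)@ — no occupied neighbors · (1,4)% — no occupied neighbors
Row 2: (2,1)@ 1/1
Row 3: (3,1)@ 2/2 · (3,4)@ — no occupied neighbors
Row 4: (4,1)@ 2/2 · (4,2)@ 2/2 · (4,3)@ 1/2
Row 5: (5,3)% 1/2
Row 6: (6,3)% 2/2 · (6,4)% 1/1
The smallest same-type fraction is 1/2 at (4,3), which reduces to 1/2. Any threshold above that leaves this individual unsatisfied.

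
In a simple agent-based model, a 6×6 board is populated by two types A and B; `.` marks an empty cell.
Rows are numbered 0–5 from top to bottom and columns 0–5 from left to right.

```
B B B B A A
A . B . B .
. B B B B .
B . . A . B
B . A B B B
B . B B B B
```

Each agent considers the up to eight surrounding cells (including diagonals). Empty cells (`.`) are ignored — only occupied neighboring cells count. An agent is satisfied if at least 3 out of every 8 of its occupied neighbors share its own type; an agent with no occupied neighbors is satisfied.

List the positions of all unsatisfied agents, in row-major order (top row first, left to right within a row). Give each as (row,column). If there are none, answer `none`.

Row 0: (0,0)B 1/2 satisfied · (0,1)B 3/4 satisfied · (0,2)B 3/3 satisfied · (0,3)B 3/4 satisfied · (0,4)A 1/3 not · (0,5)A 1/2 satisfied
Row 1: (1,0)A 0/3 not · (1,2)B 6/6 satisfied · (1,4)B 3/5 satisfied
Row 2: (2,1)B 3/4 satisfied · (2,2)B 3/4 satisfied · (2,3)B 4/5 satisfied · (2,4)B 3/4 satisfied
Row 3: (3,0)B 2/2 satisfied · (3,3)A 1/6 not · (3,5)B 3/3 satisfied
Row 4: (4,0)B 2/2 satisfied · (4,2)A 1/4 not · (4,3)B 4/6 satisfied · (4,4)B 6/7 satisfied · (4,5)B 4/4 satisfied
Row 5: (5,0)B 1/1 satisfied · (5,2)B 2/3 satisfied · (5,3)B 4/5 satisfied · (5,4)B 5/5 satisfied · (5,5)B 3/3 satisfied

(0,4), (1,0), (3,3), (4,2)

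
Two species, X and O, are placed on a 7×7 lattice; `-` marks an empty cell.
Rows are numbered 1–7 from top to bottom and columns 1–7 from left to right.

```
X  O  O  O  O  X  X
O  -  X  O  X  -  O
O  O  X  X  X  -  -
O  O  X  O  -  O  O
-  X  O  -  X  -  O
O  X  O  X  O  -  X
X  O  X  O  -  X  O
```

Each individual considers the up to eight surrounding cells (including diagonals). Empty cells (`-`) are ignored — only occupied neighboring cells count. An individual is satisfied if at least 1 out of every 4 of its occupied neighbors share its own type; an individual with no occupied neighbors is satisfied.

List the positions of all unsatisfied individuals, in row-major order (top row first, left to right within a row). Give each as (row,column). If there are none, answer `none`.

(1,1), (2,7), (4,4), (7,7)

Row 1: (1,1)X 0/2 not · (1,2)O 2/4 satisfied · (1,3)O 3/4 satisfied · (1,4)O 3/5 satisfied · (1,5)O 2/4 satisfied · (1,6)X 2/4 satisfied · (1,7)X 1/2 satisfied
Row 2: (2,1)O 3/4 satisfied · (2,3)X 2/7 satisfied · (2,4)O 3/8 satisfied · (2,5)X 3/6 satisfied · (2,7)O 0/2 not
Row 3: (3,1)O 4/4 satisfied · (3,2)O 4/7 satisfied · (3,3)X 3/7 satisfied · (3,4)X 5/7 satisfied · (3,5)X 2/5 satisfied
Row 4: (4,1)O 3/4 satisfied · (4,2)O 4/7 satisfied · (4,3)X 3/7 satisfied · (4,4)O 1/6 not · (4,6)O 2/4 satisfied · (4,7)O 2/2 satisfied
Row 5: (5,2)X 2/7 satisfied · (5,3)O 3/7 satisfied · (5,5)X 1/4 satisfied · (5,7)O 2/3 satisfied
Row 6: (6,1)O 1/4 satisfied · (6,2)X 3/7 satisfied · (6,3)O 3/7 satisfied · (6,4)X 2/6 satisfied · (6,5)O 1/4 satisfied · (6,7)X 1/3 satisfied
Row 7: (7,1)X 1/3 satisfied · (7,2)O 2/5 satisfied · (7,3)X 2/5 satisfied · (7,4)O 2/4 satisfied · (7,6)X 1/3 satisfied · (7,7)O 0/2 not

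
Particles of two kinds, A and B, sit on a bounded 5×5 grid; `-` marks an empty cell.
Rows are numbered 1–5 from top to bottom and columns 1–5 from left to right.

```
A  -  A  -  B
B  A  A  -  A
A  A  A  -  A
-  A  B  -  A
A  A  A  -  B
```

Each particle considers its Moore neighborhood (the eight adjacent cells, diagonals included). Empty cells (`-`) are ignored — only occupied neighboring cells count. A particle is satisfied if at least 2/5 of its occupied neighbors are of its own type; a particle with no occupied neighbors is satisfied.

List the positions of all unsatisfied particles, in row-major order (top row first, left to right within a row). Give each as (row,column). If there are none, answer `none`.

(1,5), (2,1), (4,3), (5,5)

(1,1)A 1/2 ok
(1,3)A 2/2 ok
(1,5)B 0/1 unhappy
(2,1)B 0/4 unhappy
(2,2)A 6/7 ok
(2,3)A 4/4 ok
(2,5)A 1/2 ok
(3,1)A 3/4 ok
(3,2)A 5/7 ok
(3,3)A 4/5 ok
(3,5)A 2/2 ok
(4,2)A 6/7 ok
(4,3)B 0/5 unhappy
(4,5)A 1/2 ok
(5,1)A 2/2 ok
(5,2)A 3/4 ok
(5,3)A 2/3 ok
(5,5)B 0/1 unhappy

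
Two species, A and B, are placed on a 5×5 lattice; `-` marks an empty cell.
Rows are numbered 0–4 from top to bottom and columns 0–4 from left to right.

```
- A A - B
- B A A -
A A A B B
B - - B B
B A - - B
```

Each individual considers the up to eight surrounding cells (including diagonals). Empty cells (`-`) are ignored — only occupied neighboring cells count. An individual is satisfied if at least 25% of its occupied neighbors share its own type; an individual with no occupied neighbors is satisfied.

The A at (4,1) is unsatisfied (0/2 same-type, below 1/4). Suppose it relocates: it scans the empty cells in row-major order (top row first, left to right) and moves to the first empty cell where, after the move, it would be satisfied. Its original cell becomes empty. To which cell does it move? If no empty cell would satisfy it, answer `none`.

Vacating (4,1). Empty cells in order:
  (0,0): 1/2 same-type → satisfied — stop here.

(0,0)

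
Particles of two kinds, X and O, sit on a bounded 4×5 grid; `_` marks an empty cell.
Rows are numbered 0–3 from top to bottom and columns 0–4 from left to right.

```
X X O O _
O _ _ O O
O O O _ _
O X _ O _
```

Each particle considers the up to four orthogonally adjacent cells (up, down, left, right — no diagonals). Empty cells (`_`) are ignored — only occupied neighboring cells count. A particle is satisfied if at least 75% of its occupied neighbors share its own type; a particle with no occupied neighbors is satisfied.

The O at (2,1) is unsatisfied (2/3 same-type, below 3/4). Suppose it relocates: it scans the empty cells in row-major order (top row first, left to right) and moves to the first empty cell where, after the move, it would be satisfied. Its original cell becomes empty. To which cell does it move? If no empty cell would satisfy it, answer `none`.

(0,4)

Vacating (2,1). Empty cells in order:
  (0,4): 2/2 same-type → satisfied — stop here.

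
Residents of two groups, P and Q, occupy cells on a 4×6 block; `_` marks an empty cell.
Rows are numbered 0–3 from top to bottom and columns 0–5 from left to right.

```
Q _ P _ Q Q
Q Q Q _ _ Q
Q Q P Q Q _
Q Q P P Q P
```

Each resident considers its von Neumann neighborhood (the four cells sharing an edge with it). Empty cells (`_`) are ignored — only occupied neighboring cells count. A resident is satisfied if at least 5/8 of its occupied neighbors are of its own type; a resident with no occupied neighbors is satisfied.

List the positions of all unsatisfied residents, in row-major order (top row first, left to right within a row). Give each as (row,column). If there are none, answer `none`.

Row 0: (0,0)Q 1/1 satisfied · (0,2)P 0/1 not · (0,4)Q 1/1 satisfied · (0,5)Q 2/2 satisfied
Row 1: (1,0)Q 3/3 satisfied · (1,1)Q 3/3 satisfied · (1,2)Q 1/3 not · (1,5)Q 1/1 satisfied
Row 2: (2,0)Q 3/3 satisfied · (2,1)Q 3/4 satisfied · (2,2)P 1/4 not · (2,3)Q 1/3 not · (2,4)Q 2/2 satisfied
Row 3: (3,0)Q 2/2 satisfied · (3,1)Q 2/3 satisfied · (3,2)P 2/3 satisfied · (3,3)P 1/3 not · (3,4)Q 1/3 not · (3,5)P 0/1 not

(0,2), (1,2), (2,2), (2,3), (3,3), (3,4), (3,5)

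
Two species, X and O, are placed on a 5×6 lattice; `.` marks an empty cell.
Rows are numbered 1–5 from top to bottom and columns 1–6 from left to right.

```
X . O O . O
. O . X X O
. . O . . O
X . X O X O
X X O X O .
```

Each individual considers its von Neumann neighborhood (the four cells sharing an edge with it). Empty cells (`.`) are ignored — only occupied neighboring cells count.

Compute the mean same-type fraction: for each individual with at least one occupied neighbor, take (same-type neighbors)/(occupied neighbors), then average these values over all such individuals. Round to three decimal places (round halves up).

(1,1)X — no occupied neighbors
(1,3)O 1/1
(1,4)O 1/2
(1,6)O 1/1
(2,2)O — no occupied neighbors
(2,4)X 1/2
(2,5)X 1/2
(2,6)O 2/3
(3,3)O 0/1
(3,6)O 2/2
(4,1)X 1/1
(4,3)X 0/3
(4,4)O 0/3
(4,5)X 0/3
(4,6)O 1/2
(5,1)X 2/2
(5,2)X 1/2
(5,3)O 0/3
(5,4)X 0/3
(5,5)O 0/2
Sum over 18 individuals: 1/1 + 1/2 + 1/1 + 1/2 + 1/2 + 2/3 + 0/1 + 2/2 + 1/1 + 0/3 + 0/3 + 0/3 + 1/2 + 2/2 + 1/2 + 0/3 + 0/3 + 0/2 = 49/6; mean = 49/6 ÷ 18 = 49/108 = 0.453703… → 0.454.

0.454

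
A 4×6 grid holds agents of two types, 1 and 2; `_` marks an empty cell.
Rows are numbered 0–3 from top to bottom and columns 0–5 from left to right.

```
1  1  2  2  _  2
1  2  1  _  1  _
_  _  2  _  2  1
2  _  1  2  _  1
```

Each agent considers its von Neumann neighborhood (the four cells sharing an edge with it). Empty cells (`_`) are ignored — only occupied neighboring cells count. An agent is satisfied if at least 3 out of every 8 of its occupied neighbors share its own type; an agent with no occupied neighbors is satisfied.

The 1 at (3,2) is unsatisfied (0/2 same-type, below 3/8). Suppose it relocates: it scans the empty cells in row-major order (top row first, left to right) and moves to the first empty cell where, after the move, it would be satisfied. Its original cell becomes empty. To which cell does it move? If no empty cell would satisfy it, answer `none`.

Vacating (3,2). Empty cells in order:
  (0,4): 1/3 same-type → still unsatisfied.
  (1,3): 2/3 same-type → satisfied — stop here.

(1,3)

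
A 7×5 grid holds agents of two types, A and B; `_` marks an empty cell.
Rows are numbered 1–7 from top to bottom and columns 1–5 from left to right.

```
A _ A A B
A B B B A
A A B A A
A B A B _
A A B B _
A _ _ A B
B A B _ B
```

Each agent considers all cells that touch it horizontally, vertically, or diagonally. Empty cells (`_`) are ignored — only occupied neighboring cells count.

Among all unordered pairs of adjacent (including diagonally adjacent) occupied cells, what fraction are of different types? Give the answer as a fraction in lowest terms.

39/73

Scan each occupied cell's neighbors to the right and below (and the two forward diagonals) so each pair is counted once.
Row 1: A(1,1)–A(2,1)= A(1,1)–B(2,2)≠ A(1,3)–A(1,4)= A(1,3)–B(2,3)≠ A(1,3)–B(2,4)≠ A(1,3)–B(2,2)≠ A(1,4)–B(1,5)≠ A(1,4)–B(2,4)≠ A(1,4)–A(2,5)= A(1,4)–B(2,3)≠ B(1,5)–A(2,5)≠ B(1,5)–B(2,4)=  → 8/12 unlike.
Row 2: A(2,1)–B(2,2)≠ A(2,1)–A(3,1)= A(2,1)–A(3,2)= B(2,2)–B(2,3)= B(2,2)–A(3,2)≠ B(2,2)–B(3,3)= B(2,2)–A(3,1)≠ B(2,3)–B(2,4)= B(2,3)–B(3,3)= B(2,3)–A(3,4)≠ B(2,3)–A(3,2)≠ B(2,4)–A(2,5)≠ B(2,4)–A(3,4)≠ B(2,4)–A(3,5)≠ B(2,4)–B(3,3)= A(2,5)–A(3,5)= A(2,5)–A(3,4)=  → 8/17 unlike.
Row 3: A(3,1)–A(3,2)= A(3,1)–A(4,1)= A(3,1)–B(4,2)≠ A(3,2)–B(3,3)≠ A(3,2)–B(4,2)≠ A(3,2)–A(4,3)= A(3,2)–A(4,1)= B(3,3)–A(3,4)≠ B(3,3)–A(4,3)≠ B(3,3)–B(4,4)= B(3,3)–B(4,2)= A(3,4)–A(3,5)= A(3,4)–B(4,4)≠ A(3,4)–A(4,3)= A(3,5)–B(4,4)≠  → 7/15 unlike.
Row 4: A(4,1)–B(4,2)≠ A(4,1)–A(5,1)= A(4,1)–A(5,2)= B(4,2)–A(4,3)≠ B(4,2)–A(5,2)≠ B(4,2)–B(5,3)= B(4,2)–A(5,1)≠ A(4,3)–B(4,4)≠ A(4,3)–B(5,3)≠ A(4,3)–B(5,4)≠ A(4,3)–A(5,2)= B(4,4)–B(5,4)= B(4,4)–B(5,3)=  → 7/13 unlike.
Row 5: A(5,1)–A(5,2)= A(5,1)–A(6,1)= A(5,2)–B(5,3)≠ A(5,2)–A(6,1)= B(5,3)–B(5,4)= B(5,3)–A(6,4)≠ B(5,4)–A(6,4)≠ B(5,4)–B(6,5)=  → 3/8 unlike.
Row 6: A(6,1)–B(7,1)≠ A(6,1)–A(7,2)= A(6,4)–B(6,5)≠ A(6,4)–B(7,5)≠ A(6,4)–B(7,3)≠ B(6,5)–B(7,5)=  → 4/6 unlike.
Row 7: B(7,1)–A(7,2)≠ A(7,2)–B(7,3)≠  → 2/2 unlike.
Total adjacent occupied pairs: 73; unlike-type pairs: 39.
39/73 is already in lowest terms.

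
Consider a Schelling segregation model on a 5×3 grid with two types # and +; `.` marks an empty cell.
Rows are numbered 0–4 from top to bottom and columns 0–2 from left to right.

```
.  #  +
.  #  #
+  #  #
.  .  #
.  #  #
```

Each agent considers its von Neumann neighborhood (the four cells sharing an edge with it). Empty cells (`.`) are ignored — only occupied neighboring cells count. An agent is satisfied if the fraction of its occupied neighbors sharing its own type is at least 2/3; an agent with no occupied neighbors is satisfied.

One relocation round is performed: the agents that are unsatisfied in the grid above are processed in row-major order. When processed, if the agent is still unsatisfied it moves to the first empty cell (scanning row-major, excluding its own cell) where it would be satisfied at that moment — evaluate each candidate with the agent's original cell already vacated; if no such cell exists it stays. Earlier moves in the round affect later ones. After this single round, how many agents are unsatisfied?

1

Initially unsatisfied (in order): (0,1), (0,2), (2,0).
  (0,1) → (0,0).
  (0,2) → (3,0).
  (2,0): no empty cell satisfies it; stays.
Resulting grid:
# . .
. # #
+ # #
+ . #
. # #
Unsatisfied now: (2,0).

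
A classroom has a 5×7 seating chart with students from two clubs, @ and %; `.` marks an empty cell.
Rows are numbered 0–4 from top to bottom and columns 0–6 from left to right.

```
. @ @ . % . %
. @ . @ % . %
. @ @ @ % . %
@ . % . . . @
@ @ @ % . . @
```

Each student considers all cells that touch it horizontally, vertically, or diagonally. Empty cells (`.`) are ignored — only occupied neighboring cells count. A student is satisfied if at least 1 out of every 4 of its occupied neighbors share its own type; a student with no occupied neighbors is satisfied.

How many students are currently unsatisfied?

Row 0: (0,1)@ 2/2 ok · (0,2)@ 3/3 ok · (0,4)% 1/2 ok · (0,6)% 1/1 ok
Row 1: (1,1)@ 4/4 ok · (1,3)@ 3/6 ok · (1,4)% 2/4 ok · (1,6)% 2/2 ok
Row 2: (2,1)@ 3/4 ok · (2,2)@ 4/5 ok · (2,3)@ 2/5 ok · (2,4)% 1/3 ok · (2,6)% 1/2 ok
Row 3: (3,0)@ 3/3 ok · (3,2)% 1/6 unhappy · (3,6)@ 1/2 ok
Row 4: (4,0)@ 2/2 ok · (4,1)@ 3/4 ok · (4,2)@ 1/3 ok · (4,3)% 1/2 ok · (4,6)@ 1/1 ok
Unsatisfied: (3,2) — 1 in total.

1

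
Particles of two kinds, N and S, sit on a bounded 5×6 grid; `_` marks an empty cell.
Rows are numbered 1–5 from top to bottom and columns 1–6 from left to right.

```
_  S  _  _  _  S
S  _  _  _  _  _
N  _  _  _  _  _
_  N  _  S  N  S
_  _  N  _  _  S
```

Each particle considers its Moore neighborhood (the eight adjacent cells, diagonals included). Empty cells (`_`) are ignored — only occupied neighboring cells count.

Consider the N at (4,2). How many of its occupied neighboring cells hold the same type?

Occupied neighbors of (4,2): (3,1)=N, (5,3)=N.
Same type (N): 2 of 2.

2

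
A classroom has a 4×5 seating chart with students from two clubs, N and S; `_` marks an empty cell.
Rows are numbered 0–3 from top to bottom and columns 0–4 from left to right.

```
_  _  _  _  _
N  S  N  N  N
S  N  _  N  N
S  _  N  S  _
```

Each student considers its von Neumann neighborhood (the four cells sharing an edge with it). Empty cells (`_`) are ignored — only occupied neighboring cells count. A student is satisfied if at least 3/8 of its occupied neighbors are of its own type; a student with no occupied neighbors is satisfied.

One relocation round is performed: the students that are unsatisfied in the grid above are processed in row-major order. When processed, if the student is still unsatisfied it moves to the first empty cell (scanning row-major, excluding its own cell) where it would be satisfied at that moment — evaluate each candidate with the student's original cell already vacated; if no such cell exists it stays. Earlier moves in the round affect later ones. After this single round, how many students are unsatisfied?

Initially unsatisfied (in order): (1,0), (1,1), (2,0), (2,1), (3,2), (3,3).
  (1,0) → (0,0).
  (1,1) → (1,0).
  (2,0): now satisfied by earlier moves; stays.
  (2,1) → (0,1).
  (3,2) → (0,2).
  (3,3) → (2,1).
Resulting grid:
N N N _ _
S _ N N N
S S _ N N
S _ _ _ _
All satisfied now.

0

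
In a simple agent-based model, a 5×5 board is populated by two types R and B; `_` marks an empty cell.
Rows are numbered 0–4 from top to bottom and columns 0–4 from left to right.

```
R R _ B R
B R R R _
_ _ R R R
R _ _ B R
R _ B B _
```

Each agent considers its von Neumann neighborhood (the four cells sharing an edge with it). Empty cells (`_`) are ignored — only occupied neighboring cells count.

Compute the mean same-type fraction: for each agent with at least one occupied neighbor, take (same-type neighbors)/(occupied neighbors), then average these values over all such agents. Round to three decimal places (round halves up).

0.672

(0,0)R 1/2
(0,1)R 2/2
(0,3)B 0/2
(0,4)R 0/1
(1,0)B 0/2
(1,1)R 2/3
(1,2)R 3/3
(1,3)R 2/3
(2,2)R 2/2
(2,3)R 3/4
(2,4)R 2/2
(3,0)R 1/1
(3,3)B 1/3
(3,4)R 1/2
(4,0)R 1/1
(4,2)B 1/1
(4,3)B 2/2
Sum over 17 agents: 1/2 + 2/2 + 0/2 + 0/1 + 0/2 + 2/3 + 3/3 + 2/3 + 2/2 + 3/4 + 2/2 + 1/1 + 1/3 + 1/2 + 1/1 + 1/1 + 2/2 = 137/12; mean = 137/12 ÷ 17 = 137/204 = 0.671568… → 0.672.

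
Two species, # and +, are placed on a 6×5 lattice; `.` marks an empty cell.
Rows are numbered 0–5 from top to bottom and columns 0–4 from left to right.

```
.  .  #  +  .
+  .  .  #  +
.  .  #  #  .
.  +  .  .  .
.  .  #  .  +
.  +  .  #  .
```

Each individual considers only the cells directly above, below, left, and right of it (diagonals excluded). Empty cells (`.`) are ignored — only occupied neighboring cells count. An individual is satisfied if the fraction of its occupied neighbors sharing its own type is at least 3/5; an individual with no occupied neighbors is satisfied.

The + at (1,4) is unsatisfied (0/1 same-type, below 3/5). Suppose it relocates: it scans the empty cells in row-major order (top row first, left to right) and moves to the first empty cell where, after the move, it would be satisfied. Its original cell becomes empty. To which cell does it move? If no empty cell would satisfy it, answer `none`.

(0,0)

Vacating (1,4). Empty cells in order:
  (0,0): 1/1 same-type → satisfied — stop here.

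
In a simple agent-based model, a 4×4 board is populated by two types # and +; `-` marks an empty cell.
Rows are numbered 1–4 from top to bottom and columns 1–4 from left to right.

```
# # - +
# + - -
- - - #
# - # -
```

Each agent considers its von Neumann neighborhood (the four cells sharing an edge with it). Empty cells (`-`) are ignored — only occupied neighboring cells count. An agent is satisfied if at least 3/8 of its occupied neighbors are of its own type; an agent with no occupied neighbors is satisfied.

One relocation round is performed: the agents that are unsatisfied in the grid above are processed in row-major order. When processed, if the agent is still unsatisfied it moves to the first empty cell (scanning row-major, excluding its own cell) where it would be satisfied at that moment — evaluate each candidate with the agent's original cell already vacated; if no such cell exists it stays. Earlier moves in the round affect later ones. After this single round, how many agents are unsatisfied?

0

Initially unsatisfied (in order): (2,2).
  (2,2) → (1,3).
Resulting grid:
# # + +
# - - -
- - - #
# - # -
All satisfied now.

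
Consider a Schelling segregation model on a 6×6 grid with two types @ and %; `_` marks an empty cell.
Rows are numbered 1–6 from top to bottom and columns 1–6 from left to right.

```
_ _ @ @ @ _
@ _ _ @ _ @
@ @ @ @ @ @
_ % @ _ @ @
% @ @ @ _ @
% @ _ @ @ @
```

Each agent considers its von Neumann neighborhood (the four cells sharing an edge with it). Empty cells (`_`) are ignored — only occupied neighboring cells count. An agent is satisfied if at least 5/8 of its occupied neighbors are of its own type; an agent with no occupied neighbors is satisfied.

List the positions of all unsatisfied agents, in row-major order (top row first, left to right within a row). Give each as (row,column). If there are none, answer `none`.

Row 1: (1,3)@ 1/1 ok · (1,4)@ 3/3 ok · (1,5)@ 1/1 ok
Row 2: (2,1)@ 1/1 ok · (2,4)@ 2/2 ok · (2,6)@ 1/1 ok
Row 3: (3,1)@ 2/2 ok · (3,2)@ 2/3 ok · (3,3)@ 3/3 ok · (3,4)@ 3/3 ok · (3,5)@ 3/3 ok · (3,6)@ 3/3 ok
Row 4: (4,2)% 0/3 unhappy · (4,3)@ 2/3 ok · (4,5)@ 2/2 ok · (4,6)@ 3/3 ok
Row 5: (5,1)% 1/2 unhappy · (5,2)@ 2/4 unhappy · (5,3)@ 3/3 ok · (5,4)@ 2/2 ok · (5,6)@ 2/2 ok
Row 6: (6,1)% 1/2 unhappy · (6,2)@ 1/2 unhappy · (6,4)@ 2/2 ok · (6,5)@ 2/2 ok · (6,6)@ 2/2 ok

(4,2), (5,1), (5,2), (6,1), (6,2)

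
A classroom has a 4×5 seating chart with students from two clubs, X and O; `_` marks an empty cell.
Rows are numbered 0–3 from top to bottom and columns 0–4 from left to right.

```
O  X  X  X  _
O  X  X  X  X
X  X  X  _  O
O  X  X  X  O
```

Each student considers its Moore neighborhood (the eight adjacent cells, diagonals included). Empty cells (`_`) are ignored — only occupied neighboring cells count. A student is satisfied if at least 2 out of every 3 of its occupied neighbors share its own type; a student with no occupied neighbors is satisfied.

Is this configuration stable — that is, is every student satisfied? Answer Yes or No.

Row 0: (0,0)O 1/3 not · (0,1)X 3/5 not · (0,2)X 5/5 satisfied · (0,3)X 4/4 satisfied
Row 1: (1,0)O 1/5 not · (1,1)X 6/8 satisfied · (1,2)X 7/7 satisfied · (1,3)X 5/6 satisfied · (1,4)X 2/3 satisfied
Row 2: (2,0)X 3/5 not · (2,1)X 6/8 satisfied · (2,2)X 7/7 satisfied · (2,4)O 1/4 not
Row 3: (3,0)O 0/3 not · (3,1)X 4/5 satisfied · (3,2)X 4/4 satisfied · (3,3)X 2/4 not · (3,4)O 1/2 not
For instance (0,0) has only 1/3 same-type neighbors, below 2/3.

No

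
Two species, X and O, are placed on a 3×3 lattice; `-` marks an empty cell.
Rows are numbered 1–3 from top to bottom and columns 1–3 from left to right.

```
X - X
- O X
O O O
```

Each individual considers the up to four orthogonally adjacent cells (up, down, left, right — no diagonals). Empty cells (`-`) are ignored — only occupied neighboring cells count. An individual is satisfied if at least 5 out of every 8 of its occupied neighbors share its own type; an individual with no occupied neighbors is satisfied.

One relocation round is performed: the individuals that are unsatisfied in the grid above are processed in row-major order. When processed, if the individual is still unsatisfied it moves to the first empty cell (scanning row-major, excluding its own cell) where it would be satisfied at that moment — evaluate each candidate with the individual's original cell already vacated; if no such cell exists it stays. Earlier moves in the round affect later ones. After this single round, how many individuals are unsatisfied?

1

Initially unsatisfied (in order): (2,2), (2,3), (3,3).
  (2,2): no empty cell satisfies it; stays.
  (2,3) → (1,2).
  (3,3): now satisfied by earlier moves; stays.
Resulting grid:
X X X
- O -
O O O
Unsatisfied now: (2,2).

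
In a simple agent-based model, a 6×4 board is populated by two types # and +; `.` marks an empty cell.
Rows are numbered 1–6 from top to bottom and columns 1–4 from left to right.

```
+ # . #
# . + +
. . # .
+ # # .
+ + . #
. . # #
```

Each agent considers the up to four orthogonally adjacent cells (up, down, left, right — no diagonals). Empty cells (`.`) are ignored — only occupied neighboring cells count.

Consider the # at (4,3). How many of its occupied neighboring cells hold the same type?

2

Occupied neighbors of (4,3): (3,3)=#, (4,2)=#.
Same type (#): 2 of 2.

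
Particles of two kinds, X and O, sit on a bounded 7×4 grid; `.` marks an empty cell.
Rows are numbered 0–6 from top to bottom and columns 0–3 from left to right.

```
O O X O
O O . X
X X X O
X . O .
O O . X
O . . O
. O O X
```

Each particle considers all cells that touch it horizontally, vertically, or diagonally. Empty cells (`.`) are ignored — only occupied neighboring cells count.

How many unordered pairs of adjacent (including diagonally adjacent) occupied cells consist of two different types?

Scan each occupied cell's neighbors to the right and below (and the two forward diagonals) so each pair is counted once.
Row 0: O(0,0)–O(0,1)= O(0,0)–O(1,0)= O(0,0)–O(1,1)= O(0,1)–X(0,2)≠ O(0,1)–O(1,1)= O(0,1)–O(1,0)= X(0,2)–O(0,3)≠ X(0,2)–X(1,3)= X(0,2)–O(1,1)≠ O(0,3)–X(1,3)≠  → 4/10 unlike.
Row 1: O(1,0)–O(1,1)= O(1,0)–X(2,0)≠ O(1,0)–X(2,1)≠ O(1,1)–X(2,1)≠ O(1,1)–X(2,2)≠ O(1,1)–X(2,0)≠ X(1,3)–O(2,3)≠ X(1,3)–X(2,2)=  → 6/8 unlike.
Row 2: X(2,0)–X(2,1)= X(2,0)–X(3,0)= X(2,1)–X(2,2)= X(2,1)–O(3,2)≠ X(2,1)–X(3,0)= X(2,2)–O(2,3)≠ X(2,2)–O(3,2)≠ O(2,3)–O(3,2)=  → 3/8 unlike.
Row 3: X(3,0)–O(4,0)≠ X(3,0)–O(4,1)≠ O(3,2)–X(4,3)≠ O(3,2)–O(4,1)=  → 3/4 unlike.
Row 4: O(4,0)–O(4,1)= O(4,0)–O(5,0)= O(4,1)–O(5,0)= X(4,3)–O(5,3)≠  → 1/4 unlike.
Row 5: O(5,0)–O(6,1)= O(5,3)–X(6,3)≠ O(5,3)–O(6,2)=  → 1/3 unlike.
Row 6: O(6,1)–O(6,2)= O(6,2)–X(6,3)≠  → 1/2 unlike.
Total adjacent occupied pairs: 39; unlike-type pairs: 19.

19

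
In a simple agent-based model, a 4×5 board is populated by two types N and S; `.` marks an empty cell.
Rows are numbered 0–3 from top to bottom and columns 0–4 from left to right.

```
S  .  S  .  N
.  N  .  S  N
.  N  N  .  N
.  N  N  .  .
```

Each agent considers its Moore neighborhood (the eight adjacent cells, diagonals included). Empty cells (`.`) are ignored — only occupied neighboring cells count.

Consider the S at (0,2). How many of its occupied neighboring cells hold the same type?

1

Occupied neighbors of (0,2): (1,1)=N, (1,3)=S.
Same type (S): 1 of 2.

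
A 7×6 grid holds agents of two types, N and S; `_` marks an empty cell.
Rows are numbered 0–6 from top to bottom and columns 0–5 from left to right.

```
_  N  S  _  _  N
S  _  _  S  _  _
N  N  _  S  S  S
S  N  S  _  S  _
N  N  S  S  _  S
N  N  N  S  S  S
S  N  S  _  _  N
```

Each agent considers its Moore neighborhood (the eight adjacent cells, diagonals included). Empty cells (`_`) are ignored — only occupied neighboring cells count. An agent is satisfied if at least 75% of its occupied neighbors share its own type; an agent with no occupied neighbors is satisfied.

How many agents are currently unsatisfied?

(0,1)N 0/2 unhappy
(0,2)S 1/2 unhappy
(0,5)N 0/0 ok
(1,0)S 0/3 unhappy
(1,3)S 3/3 ok
(2,0)N 2/4 unhappy
(2,1)N 2/5 unhappy
(2,3)S 4/4 ok
(2,4)S 4/4 ok
(2,5)S 2/2 ok
(3,0)S 0/5 unhappy
(3,1)N 4/7 unhappy
(3,2)S 3/6 unhappy
(3,4)S 5/5 ok
(4,0)N 4/5 ok
(4,1)N 5/8 unhappy
(4,2)S 3/7 unhappy
(4,3)S 5/6 ok
(4,5)S 3/3 ok
(5,0)N 4/5 ok
(5,1)N 5/8 unhappy
(5,2)N 3/7 unhappy
(5,3)S 4/5 ok
(5,4)S 4/5 ok
(5,5)S 2/3 unhappy
(6,0)S 0/3 unhappy
(6,1)N 3/5 unhappy
(6,2)S 1/4 unhappy
(6,5)N 0/2 unhappy
Unsatisfied: (0,1), (0,2), (1,0), (2,0), (2,1), (3,0), (3,1), (3,2), (4,1), (4,2), (5,1), (5,2), (5,5), (6,0), (6,1), (6,2), (6,5) — 17 in total.

17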